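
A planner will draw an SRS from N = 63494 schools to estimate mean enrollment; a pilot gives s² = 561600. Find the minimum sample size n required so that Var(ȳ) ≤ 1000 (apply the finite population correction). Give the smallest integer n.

557

Without fpc, n₀ = s²/D = 561600/1000 = 561.6000.
With fpc, (1 − n/N)·s²/n ≤ D requires n ≥ n₀/(1 + n₀/N) = 561.6000/(1 + 561.6000/63494) = 556.6762.
Rounding up, n = 557.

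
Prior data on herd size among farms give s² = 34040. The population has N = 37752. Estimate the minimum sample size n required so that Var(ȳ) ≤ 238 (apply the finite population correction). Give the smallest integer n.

Without fpc, n₀ = s²/D = 34040/238 = 143.0252.
With fpc, (1 − n/N)·s²/n ≤ D requires n ≥ n₀/(1 + n₀/N) = 143.0252/(1 + 143.0252/37752) = 142.4854.
Rounding up, n = 143.

143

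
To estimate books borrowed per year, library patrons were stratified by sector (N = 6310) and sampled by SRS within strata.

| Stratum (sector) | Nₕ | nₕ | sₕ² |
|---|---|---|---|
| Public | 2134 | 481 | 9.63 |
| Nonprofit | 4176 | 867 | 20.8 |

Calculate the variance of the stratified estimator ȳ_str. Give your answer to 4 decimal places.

Var(ȳ_str) = Σₕ Wₕ²(1 − fₕ)sₕ²/nₕ with Wₕ = Nₕ/N, N = 6310.
Public: Wₕ = 0.33819334; term = 0.33819334²·(1 − 0.22539831)·9.63/481 = 0.0017737392.
Nonprofit: Wₕ = 0.66180666; term = 0.66180666²·(1 − 0.20761494)·20.8/867 = 0.0083261221.
Sum = 0.010099861.

0.0101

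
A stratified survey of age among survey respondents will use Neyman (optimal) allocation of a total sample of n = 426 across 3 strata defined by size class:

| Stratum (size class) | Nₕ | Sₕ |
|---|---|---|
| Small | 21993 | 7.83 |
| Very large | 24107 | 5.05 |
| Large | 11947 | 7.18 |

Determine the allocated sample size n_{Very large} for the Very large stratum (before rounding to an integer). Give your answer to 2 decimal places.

Neyman allocation: nₕ = n·NₕSₕ / Σⱼ NⱼSⱼ.
Σ NⱼSⱼ = 21993·7.83 + 24107·5.05 + 11947·7.18 = 379725.
n_{Very large} = 426·24107·5.05 / 379725 = 136.58.

136.58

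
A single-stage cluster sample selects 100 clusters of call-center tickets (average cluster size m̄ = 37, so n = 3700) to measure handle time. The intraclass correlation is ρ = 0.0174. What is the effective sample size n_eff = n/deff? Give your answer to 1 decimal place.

2275.0

deff = 1 + (37 − 1)·0.0174 = 1 + 0.6264 = 1.6264.
n_eff = 3700 / 1.6264 = 2275.0.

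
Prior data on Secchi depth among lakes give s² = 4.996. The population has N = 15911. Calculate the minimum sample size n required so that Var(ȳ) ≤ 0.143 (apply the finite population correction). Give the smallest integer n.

Without fpc, n₀ = s²/D = 4.996/0.143 = 34.9371.
With fpc, (1 − n/N)·s²/n ≤ D requires n ≥ n₀/(1 + n₀/N) = 34.9371/(1 + 34.9371/15911) = 34.8606.
Rounding up, n = 35.

35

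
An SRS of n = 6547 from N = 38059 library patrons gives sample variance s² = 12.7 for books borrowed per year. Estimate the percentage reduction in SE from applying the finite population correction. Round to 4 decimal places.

9.0067

f = n/N = 6547/38059 = 0.17202239.
SE_no-fpc = √(s²/n) = 0.044043385; SE_fpc = √((1−f)s²/n) = 0.040076519.
Ratio = √(1−f) = 0.90993275. Reduction = 100·(1 − 0.90993275) = 9.0067%.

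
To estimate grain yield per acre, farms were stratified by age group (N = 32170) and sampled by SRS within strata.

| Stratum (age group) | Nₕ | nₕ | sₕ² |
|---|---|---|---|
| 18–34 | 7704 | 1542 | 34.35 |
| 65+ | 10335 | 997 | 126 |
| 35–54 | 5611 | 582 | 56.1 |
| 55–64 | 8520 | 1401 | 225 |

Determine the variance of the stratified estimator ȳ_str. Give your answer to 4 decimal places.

Var(ȳ_str) = Σₕ Wₕ²(1 − fₕ)sₕ²/nₕ with Wₕ = Nₕ/N, N = 32170.
18–34: Wₕ = 0.23947777; term = 0.23947777²·(1 − 0.20015576)·34.35/1542 = 0.001021829.
65+: Wₕ = 0.32126205; term = 0.32126205²·(1 − 0.09646831)·126/997 = 0.011785218.
35–54: Wₕ = 0.17441716; term = 0.17441716²·(1 − 0.10372483)·56.1/582 = 0.0026282076.
55–64: Wₕ = 0.26484302; term = 0.26484302²·(1 − 0.16443662)·225/1401 = 0.0094124103.
Sum = 0.024847665.

0.0248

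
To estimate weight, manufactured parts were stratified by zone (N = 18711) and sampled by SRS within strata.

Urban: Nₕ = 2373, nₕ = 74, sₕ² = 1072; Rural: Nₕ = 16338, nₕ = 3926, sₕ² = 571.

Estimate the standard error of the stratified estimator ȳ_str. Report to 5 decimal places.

0.55676

Var(ȳ_str) = Σₕ Wₕ²(1 − fₕ)sₕ²/nₕ with Wₕ = Nₕ/N, N = 18711.
Urban: Wₕ = 0.12682379; term = 0.12682379²·(1 − 0.03118416)·1072/74 = 0.22573857.
Rural: Wₕ = 0.87317621; term = 0.87317621²·(1 − 0.24029869)·571/3926 = 0.084242738.
Sum = 0.30998131.
SE = √(0.30998131) = 0.55676.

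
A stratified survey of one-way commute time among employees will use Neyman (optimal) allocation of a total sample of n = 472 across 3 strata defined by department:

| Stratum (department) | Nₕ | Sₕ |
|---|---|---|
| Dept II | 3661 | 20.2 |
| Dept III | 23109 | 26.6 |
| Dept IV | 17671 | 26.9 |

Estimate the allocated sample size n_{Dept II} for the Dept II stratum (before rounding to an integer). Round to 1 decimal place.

Neyman allocation: nₕ = n·NₕSₕ / Σⱼ NⱼSⱼ.
Σ NⱼSⱼ = 3661·20.2 + 23109·26.6 + 17671·26.9 = 1.1640015 × 10^6.
n_{Dept II} = 472·3661·20.2 / (1.1640015 × 10^6) = 30.0.

30.0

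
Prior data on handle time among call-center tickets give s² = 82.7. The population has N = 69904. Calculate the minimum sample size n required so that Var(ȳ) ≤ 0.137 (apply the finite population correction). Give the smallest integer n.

Without fpc, n₀ = s²/D = 82.7/0.137 = 603.6496.
With fpc, (1 − n/N)·s²/n ≤ D requires n ≥ n₀/(1 + n₀/N) = 603.6496/(1 + 603.6496/69904) = 598.4815.
Rounding up, n = 599.

599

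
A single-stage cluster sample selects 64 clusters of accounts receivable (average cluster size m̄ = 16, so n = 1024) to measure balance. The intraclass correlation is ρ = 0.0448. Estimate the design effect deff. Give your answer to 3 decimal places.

deff = 1 + (16 − 1)·0.0448 = 1 + 0.672 = 1.672.

1.672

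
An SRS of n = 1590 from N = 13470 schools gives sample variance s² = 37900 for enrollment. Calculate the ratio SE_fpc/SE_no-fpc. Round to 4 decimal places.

f = n/N = 1590/13470 = 0.11804009.
SE_no-fpc = √(s²/n) = 4.8822616; SE_fpc = √((1−f)s²/n) = 4.5850647.
Ratio = √(1−f) = 0.93912721.

0.9391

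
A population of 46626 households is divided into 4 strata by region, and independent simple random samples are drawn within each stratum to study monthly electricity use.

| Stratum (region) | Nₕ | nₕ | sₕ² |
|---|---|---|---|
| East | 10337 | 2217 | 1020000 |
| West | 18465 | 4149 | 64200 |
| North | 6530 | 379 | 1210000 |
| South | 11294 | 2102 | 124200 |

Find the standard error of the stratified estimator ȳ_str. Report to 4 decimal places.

9.0251

Var(ȳ_str) = Σₕ Wₕ²(1 − fₕ)sₕ²/nₕ with Wₕ = Nₕ/N, N = 46626.
East: Wₕ = 0.22170034; term = 0.22170034²·(1 − 0.21447228)·1020000/2217 = 17.763507.
West: Wₕ = 0.39602368; term = 0.39602368²·(1 − 0.22469537)·64200/4149 = 1.8815089.
North: Wₕ = 0.14005062; term = 0.14005062²·(1 − 0.05803982)·1210000/379 = 58.985973.
South: Wₕ = 0.24222537; term = 0.24222537²·(1 − 0.18611652)·124200/2102 = 2.821567.
Sum = 81.452556.
SE = √(81.452556) = 9.0251.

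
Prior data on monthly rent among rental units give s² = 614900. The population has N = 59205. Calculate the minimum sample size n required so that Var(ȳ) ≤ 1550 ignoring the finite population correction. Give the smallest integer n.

397

Without fpc, n₀ = s²/D = 614900/1550 = 396.7097.
Rounding up, n = 397.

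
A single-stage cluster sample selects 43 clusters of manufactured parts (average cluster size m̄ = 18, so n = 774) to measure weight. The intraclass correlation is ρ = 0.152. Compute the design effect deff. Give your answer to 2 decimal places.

deff = 1 + (18 − 1)·0.152 = 1 + 2.584 = 3.584.

3.58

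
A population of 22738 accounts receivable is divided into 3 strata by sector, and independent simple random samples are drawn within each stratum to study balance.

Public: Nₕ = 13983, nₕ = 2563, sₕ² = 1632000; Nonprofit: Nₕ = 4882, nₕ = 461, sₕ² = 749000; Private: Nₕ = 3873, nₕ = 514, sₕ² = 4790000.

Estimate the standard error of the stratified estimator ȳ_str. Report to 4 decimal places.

Var(ȳ_str) = Σₕ Wₕ²(1 − fₕ)sₕ²/nₕ with Wₕ = Nₕ/N, N = 22738.
Public: Wₕ = 0.61496174; term = 0.61496174²·(1 − 0.18329400)·1632000/2563 = 196.6679.
Nonprofit: Wₕ = 0.21470666; term = 0.21470666²·(1 − 0.09442851)·749000/461 = 67.825758.
Private: Wₕ = 0.17033160; term = 0.17033160²·(1 − 0.13271366)·4790000/514 = 234.49056.
Sum = 498.98422.
SE = √(498.98422) = 22.3380.

22.3380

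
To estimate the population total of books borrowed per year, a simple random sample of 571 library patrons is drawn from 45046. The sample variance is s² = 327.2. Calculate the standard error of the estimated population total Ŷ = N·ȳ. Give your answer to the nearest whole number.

33882

Var(Ŷ) = N²·Var(ȳ) = N²·(1 − n/N)·s²/n.
f = 571/45046 = 0.01267593; Var(ȳ) = 0.98732407·327.2/571 = 0.56576609.
Var(Ŷ) = 45046² · 0.56576609 = 1.1480198 × 10^9.
SE(Ŷ) = √(1.1480198 × 10^9) = 33882.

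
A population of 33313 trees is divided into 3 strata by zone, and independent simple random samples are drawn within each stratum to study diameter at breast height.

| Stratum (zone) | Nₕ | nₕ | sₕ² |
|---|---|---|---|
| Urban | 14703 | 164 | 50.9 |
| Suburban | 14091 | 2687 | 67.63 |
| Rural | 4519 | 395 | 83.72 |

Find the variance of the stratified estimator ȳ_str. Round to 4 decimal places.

0.0670

Var(ȳ_str) = Σₕ Wₕ²(1 − fₕ)sₕ²/nₕ with Wₕ = Nₕ/N, N = 33313.
Urban: Wₕ = 0.44135923; term = 0.44135923²·(1 − 0.01115419)·50.9/164 = 0.059784271.
Suburban: Wₕ = 0.42298802; term = 0.42298802²·(1 − 0.19068909)·67.63/2687 = 0.0036445445.
Rural: Wₕ = 0.13565275; term = 0.13565275²·(1 − 0.08740872)·83.72/395 = 0.0035593085.
Sum = 0.066988124.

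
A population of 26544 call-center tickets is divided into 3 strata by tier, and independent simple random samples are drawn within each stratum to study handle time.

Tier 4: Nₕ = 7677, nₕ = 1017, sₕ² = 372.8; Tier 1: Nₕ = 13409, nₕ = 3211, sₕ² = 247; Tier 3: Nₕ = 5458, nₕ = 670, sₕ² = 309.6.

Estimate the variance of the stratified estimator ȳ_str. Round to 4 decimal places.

0.0587

Var(ȳ_str) = Σₕ Wₕ²(1 − fₕ)sₕ²/nₕ with Wₕ = Nₕ/N, N = 26544.
Tier 4: Wₕ = 0.28921790; term = 0.28921790²·(1 − 0.13247362)·372.8/1017 = 0.026600389.
Tier 1: Wₕ = 0.50516124; term = 0.50516124²·(1 − 0.23946603)·247/3211 = 0.014929158.
Tier 3: Wₕ = 0.20562086; term = 0.20562086²·(1 − 0.12275559)·309.6/670 = 0.017138827.
Sum = 0.058668374.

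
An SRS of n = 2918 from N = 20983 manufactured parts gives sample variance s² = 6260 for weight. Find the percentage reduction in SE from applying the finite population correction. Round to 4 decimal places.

f = n/N = 2918/20983 = 0.13906496.
SE_no-fpc = √(s²/n) = 1.464686; SE_fpc = √((1−f)s²/n) = 1.3590321.
Ratio = √(1−f) = 0.92786585. Reduction = 100·(1 − 0.92786585) = 7.2134%.

7.2134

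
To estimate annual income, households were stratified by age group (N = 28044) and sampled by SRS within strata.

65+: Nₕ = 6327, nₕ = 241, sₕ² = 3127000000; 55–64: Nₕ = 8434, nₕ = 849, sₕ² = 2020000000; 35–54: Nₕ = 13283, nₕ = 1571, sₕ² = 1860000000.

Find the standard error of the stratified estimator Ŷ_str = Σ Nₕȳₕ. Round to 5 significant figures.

2.8914 × 10^7

Var(Ŷ_str) = Σₕ Nₕ²(1 − fₕ)sₕ²/nₕ.
65+: 6327²·(1 − 241/6327)·3127000000/241 = 4.9962093 × 10^14.
55–64: 8434²·(1 − 849/8434)·2020000000/849 = 1.5220638 × 10^14.
35–54: 13283²·(1 − 1571/13283)·1860000000/1571 = 1.8418913 × 10^14.
Sum = 8.3601644 × 10^14.
SE = √(8.3601644 × 10^14) = 2.8914 × 10^7.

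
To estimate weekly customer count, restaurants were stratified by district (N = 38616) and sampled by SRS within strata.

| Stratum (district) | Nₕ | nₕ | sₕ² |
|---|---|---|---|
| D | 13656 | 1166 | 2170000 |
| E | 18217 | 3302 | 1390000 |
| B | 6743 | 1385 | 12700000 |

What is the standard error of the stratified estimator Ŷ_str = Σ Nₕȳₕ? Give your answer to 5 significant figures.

873550

Var(Ŷ_str) = Σₕ Nₕ²(1 − fₕ)sₕ²/nₕ.
D: 13656²·(1 − 1166/13656)·2170000/1166 = 3.1742939 × 10^11.
E: 18217²·(1 − 3302/18217)·1390000/3302 = 1.1437678 × 10^11.
B: 6743²·(1 − 1385/6743)·12700000/1385 = 3.3129114 × 10^11.
Sum = 7.6309731 × 10^11.
SE = √(7.6309731 × 10^11) = 873550.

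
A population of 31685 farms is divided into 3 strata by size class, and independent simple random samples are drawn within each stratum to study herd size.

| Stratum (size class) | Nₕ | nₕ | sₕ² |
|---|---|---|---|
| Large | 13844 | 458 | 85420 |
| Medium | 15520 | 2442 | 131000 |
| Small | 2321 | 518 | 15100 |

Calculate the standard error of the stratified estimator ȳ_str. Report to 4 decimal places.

6.7375

Var(ȳ_str) = Σₕ Wₕ²(1 − fₕ)sₕ²/nₕ with Wₕ = Nₕ/N, N = 31685.
Large: Wₕ = 0.43692599; term = 0.43692599²·(1 − 0.03308292)·85420/458 = 34.426992.
Medium: Wₕ = 0.48982168; term = 0.48982168²·(1 − 0.15734536)·131000/2442 = 10.845542.
Small: Wₕ = 0.07325233; term = 0.07325233²·(1 − 0.22317966)·15100/518 = 0.12150961.
Sum = 45.394044.
SE = √(45.394044) = 6.7375.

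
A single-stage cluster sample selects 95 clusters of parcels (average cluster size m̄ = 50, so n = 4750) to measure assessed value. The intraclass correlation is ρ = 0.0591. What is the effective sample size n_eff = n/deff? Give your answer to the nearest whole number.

1219

deff = 1 + (50 − 1)·0.0591 = 1 + 2.8959 = 3.8959.
n_eff = 4750 / 3.8959 = 1219.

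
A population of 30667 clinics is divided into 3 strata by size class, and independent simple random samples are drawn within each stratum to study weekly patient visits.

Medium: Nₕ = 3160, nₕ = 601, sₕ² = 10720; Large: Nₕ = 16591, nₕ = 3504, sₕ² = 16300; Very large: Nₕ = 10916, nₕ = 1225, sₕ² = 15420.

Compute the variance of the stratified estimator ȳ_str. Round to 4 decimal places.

Var(ȳ_str) = Σₕ Wₕ²(1 − fₕ)sₕ²/nₕ with Wₕ = Nₕ/N, N = 30667.
Medium: Wₕ = 0.10304236; term = 0.10304236²·(1 − 0.19018987)·10720/601 = 0.15336812.
Large: Wₕ = 0.54100499; term = 0.54100499²·(1 − 0.21119884)·16300/3504 = 1.0739736.
Very large: Wₕ = 0.35595265; term = 0.35595265²·(1 − 0.11222059)·15420/1225 = 1.4159171.
Sum = 2.6432588.

2.6433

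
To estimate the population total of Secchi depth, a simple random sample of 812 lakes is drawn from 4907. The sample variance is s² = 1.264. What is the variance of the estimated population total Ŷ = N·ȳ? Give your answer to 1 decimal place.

Var(Ŷ) = N²·Var(ȳ) = N²·(1 − n/N)·s²/n.
f = 812/4907 = 0.16547789; Var(ȳ) = 0.83452211·1.264/812 = 0.0012990591.
Var(Ŷ) = 4907² · 0.0012990591 = 31279.588.

31279.6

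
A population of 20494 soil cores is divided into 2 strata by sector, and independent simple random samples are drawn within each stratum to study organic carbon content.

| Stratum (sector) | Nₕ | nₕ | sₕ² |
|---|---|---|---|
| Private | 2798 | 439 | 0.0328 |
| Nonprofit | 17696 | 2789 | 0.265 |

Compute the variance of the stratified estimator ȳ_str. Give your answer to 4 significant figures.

6.085 × 10^-5

Var(ȳ_str) = Σₕ Wₕ²(1 − fₕ)sₕ²/nₕ with Wₕ = Nₕ/N, N = 20494.
Private: Wₕ = 0.13652776; term = 0.13652776²·(1 − 0.15689778)·0.0328/439 = 1.1741714 × 10^-6.
Nonprofit: Wₕ = 0.86347224; term = 0.86347224²·(1 − 0.15760624)·0.265/2789 = 5.9677313 × 10^-5.
Sum = 6.0851484 × 10^-5.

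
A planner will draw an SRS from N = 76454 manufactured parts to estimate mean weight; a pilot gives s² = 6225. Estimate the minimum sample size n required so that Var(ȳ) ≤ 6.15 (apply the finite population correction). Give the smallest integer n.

Without fpc, n₀ = s²/D = 6225/6.15 = 1012.1951.
With fpc, (1 − n/N)·s²/n ≤ D requires n ≥ n₀/(1 + n₀/N) = 1012.1951/(1 + 1012.1951/76454) = 998.9695.
Rounding up, n = 999.

999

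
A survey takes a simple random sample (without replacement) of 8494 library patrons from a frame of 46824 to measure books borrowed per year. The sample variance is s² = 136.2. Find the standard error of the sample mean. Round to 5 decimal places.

0.11457

Under SRS without replacement, Var(ȳ) = (1 − f)·s²/n with f = n/N = 8494/46824 = 0.18140270.
Var(ȳ) = (1 − 0.18140270)·136.2/8494 = 0.81859730·0.016034848 = 0.013126083.
SE(ȳ) = √(0.013126083) = 0.11457.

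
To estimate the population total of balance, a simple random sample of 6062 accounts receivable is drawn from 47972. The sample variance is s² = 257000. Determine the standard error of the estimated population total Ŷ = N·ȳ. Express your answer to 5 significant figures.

291950

Var(Ŷ) = N²·Var(ȳ) = N²·(1 − n/N)·s²/n.
f = 6062/47972 = 0.12636538; Var(ȳ) = 0.87363462·257000/6062 = 37.037957.
Var(Ŷ) = 47972² · 37.037957 = 8.5235924 × 10^10.
SE(Ŷ) = √(8.5235924 × 10^10) = 291950.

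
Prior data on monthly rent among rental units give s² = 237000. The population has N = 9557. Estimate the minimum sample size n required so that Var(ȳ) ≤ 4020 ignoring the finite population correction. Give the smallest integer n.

59

Without fpc, n₀ = s²/D = 237000/4020 = 58.9552.
Rounding up, n = 59.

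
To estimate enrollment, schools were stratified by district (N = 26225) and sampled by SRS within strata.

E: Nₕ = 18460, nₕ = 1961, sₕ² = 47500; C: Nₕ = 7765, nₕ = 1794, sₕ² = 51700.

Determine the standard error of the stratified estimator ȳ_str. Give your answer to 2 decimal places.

3.56

Var(ȳ_str) = Σₕ Wₕ²(1 − fₕ)sₕ²/nₕ with Wₕ = Nₕ/N, N = 26225.
E: Wₕ = 0.70390848; term = 0.70390848²·(1 − 0.10622969)·47500/1961 = 10.726903.
C: Wₕ = 0.29609152; term = 0.29609152²·(1 − 0.23103670)·51700/1794 = 1.942789.
Sum = 12.669692.
SE = √(12.669692) = 3.56.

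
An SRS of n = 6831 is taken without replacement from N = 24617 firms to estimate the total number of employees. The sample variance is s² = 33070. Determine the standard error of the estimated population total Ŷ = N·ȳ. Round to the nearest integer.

Var(Ŷ) = N²·Var(ȳ) = N²·(1 − n/N)·s²/n.
f = 6831/24617 = 0.27749116; Var(ȳ) = 0.72250884·33070/6831 = 3.4977847.
Var(Ŷ) = 24617² · 3.4977847 = 2.1196459 × 10^9.
SE(Ŷ) = √(2.1196459 × 10^9) = 46040.

46040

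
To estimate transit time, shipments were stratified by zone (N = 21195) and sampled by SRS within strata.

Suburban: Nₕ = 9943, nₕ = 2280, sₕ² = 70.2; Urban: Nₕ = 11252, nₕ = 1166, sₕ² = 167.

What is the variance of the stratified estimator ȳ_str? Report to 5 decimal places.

0.04140

Var(ȳ_str) = Σₕ Wₕ²(1 − fₕ)sₕ²/nₕ with Wₕ = Nₕ/N, N = 21195.
Suburban: Wₕ = 0.46912008; term = 0.46912008²·(1 − 0.22930705)·70.2/2280 = 0.0052221782.
Urban: Wₕ = 0.53087992; term = 0.53087992²·(1 − 0.10362602)·167/1166 = 0.0361826.
Sum = 0.041404778.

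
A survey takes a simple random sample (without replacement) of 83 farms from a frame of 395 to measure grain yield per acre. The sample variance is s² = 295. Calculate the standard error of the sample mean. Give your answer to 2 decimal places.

1.68

Under SRS without replacement, Var(ȳ) = (1 − f)·s²/n with f = n/N = 83/395 = 0.21012658.
Var(ȳ) = (1 − 0.21012658)·295/83 = 0.78987342·3.5542169 = 2.8073814.
SE(ȳ) = √(2.8073814) = 1.68.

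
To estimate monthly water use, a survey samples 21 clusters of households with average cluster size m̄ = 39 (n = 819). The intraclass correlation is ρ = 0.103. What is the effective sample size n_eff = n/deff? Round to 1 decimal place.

deff = 1 + (39 − 1)·0.103 = 1 + 3.914 = 4.914.
n_eff = 819 / 4.914 = 166.7.

166.7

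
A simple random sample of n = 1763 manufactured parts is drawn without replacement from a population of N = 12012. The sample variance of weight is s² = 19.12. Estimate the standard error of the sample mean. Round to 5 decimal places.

Under SRS without replacement, Var(ȳ) = (1 − f)·s²/n with f = n/N = 1763/12012 = 0.14676990.
Var(ȳ) = (1 − 0.14676990)·19.12/1763 = 0.85323010·0.01084515 = 0.0092534087.
SE(ȳ) = √(0.0092534087) = 0.09619.

0.09619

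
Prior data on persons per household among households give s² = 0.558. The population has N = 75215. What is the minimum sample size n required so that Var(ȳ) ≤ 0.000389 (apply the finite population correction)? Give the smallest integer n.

Without fpc, n₀ = s²/D = 0.558/0.000389 = 1434.4473.
With fpc, (1 − n/N)·s²/n ≤ D requires n ≥ n₀/(1 + n₀/N) = 1434.4473/(1 + 1434.4473/75215) = 1407.6025.
Rounding up, n = 1408.

1408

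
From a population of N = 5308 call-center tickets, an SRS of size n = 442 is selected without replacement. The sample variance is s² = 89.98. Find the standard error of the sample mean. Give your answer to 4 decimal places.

0.4320

Under SRS without replacement, Var(ȳ) = (1 − f)·s²/n with f = n/N = 442/5308 = 0.08327054.
Var(ȳ) = (1 − 0.08327054)·89.98/442 = 0.91672946·0.20357466 = 0.18662289.
SE(ȳ) = √(0.18662289) = 0.4320.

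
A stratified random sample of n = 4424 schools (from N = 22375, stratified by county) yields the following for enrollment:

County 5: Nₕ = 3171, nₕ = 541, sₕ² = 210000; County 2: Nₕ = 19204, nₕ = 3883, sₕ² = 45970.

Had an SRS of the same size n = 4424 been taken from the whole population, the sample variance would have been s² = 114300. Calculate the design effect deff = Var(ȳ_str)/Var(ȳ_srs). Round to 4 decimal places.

Var(ȳ_str) = Σ Wₕ²(1−fₕ)sₕ²/nₕ with Wₕ = Nₕ/22375:
  County 5: (3171/22375)²·(1−541/3171)·210000/541 = 6.4661821
  County 2: (19204/22375)²·(1−3883/19204)·45970/3883 = 6.9576061
  → Var(ȳ_str) = 13.423788.
Var(ȳ_srs) = (1 − 4424/22375)·114300/4424 = 20.727967.
deff = 13.423788 / 20.727967 = 0.6476.

0.6476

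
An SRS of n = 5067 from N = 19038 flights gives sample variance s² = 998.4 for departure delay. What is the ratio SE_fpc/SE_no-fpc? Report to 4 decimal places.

f = n/N = 5067/19038 = 0.26615191.
SE_no-fpc = √(s²/n) = 0.44389151; SE_fpc = √((1−f)s²/n) = 0.38025937.
Ratio = √(1−f) = 0.85664934.

0.8566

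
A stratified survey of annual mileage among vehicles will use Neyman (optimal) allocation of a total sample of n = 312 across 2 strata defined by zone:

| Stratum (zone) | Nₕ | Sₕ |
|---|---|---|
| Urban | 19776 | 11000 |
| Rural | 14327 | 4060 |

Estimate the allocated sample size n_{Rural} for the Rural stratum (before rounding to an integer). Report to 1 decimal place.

65.8

Neyman allocation: nₕ = n·NₕSₕ / Σⱼ NⱼSⱼ.
Σ NⱼSⱼ = 19776·11000 + 14327·4060 = 2.7570362 × 10^8.
n_{Rural} = 312·14327·4060 / (2.7570362 × 10^8) = 65.8.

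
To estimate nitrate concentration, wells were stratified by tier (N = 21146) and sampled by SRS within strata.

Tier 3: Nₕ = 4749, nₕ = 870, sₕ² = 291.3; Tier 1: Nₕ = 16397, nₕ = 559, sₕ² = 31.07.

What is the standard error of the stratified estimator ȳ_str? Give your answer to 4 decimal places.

0.2146

Var(ȳ_str) = Σₕ Wₕ²(1 − fₕ)sₕ²/nₕ with Wₕ = Nₕ/N, N = 21146.
Tier 3: Wₕ = 0.22458148; term = 0.22458148²·(1 − 0.18319646)·291.3/870 = 0.013793889.
Tier 1: Wₕ = 0.77541852; term = 0.77541852²·(1 − 0.03409160)·31.07/559 = 0.032280312.
Sum = 0.046074201.
SE = √(0.046074201) = 0.2146.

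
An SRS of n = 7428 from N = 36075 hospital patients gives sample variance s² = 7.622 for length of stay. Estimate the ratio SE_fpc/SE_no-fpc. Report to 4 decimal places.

f = n/N = 7428/36075 = 0.20590437.
SE_no-fpc = √(s²/n) = 0.032033067; SE_fpc = √((1−f)s²/n) = 0.028545321.
Ratio = √(1−f) = 0.89112044.

0.8911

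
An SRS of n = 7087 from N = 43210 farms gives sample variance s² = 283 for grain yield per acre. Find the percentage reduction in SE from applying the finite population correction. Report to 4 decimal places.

8.5677

f = n/N = 7087/43210 = 0.16401296.
SE_no-fpc = √(s²/n) = 0.1998306; SE_fpc = √((1−f)s²/n) = 0.18270977.
Ratio = √(1−f) = 0.91432327. Reduction = 100·(1 − 0.91432327) = 8.5677%.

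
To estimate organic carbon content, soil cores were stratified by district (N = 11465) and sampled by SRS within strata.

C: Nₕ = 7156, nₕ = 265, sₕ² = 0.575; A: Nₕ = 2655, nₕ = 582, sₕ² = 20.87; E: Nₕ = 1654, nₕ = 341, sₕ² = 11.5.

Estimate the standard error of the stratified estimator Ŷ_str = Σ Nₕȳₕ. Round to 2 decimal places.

614.49

Var(Ŷ_str) = Σₕ Nₕ²(1 − fₕ)sₕ²/nₕ.
C: 7156²·(1 − 265/7156)·0.575/265 = 106997.73.
A: 2655²·(1 − 582/2655)·20.87/582 = 197361.89.
E: 1654²·(1 − 341/1654)·11.5/341 = 73239.217.
Sum = 377598.84.
SE = √(377598.84) = 614.49.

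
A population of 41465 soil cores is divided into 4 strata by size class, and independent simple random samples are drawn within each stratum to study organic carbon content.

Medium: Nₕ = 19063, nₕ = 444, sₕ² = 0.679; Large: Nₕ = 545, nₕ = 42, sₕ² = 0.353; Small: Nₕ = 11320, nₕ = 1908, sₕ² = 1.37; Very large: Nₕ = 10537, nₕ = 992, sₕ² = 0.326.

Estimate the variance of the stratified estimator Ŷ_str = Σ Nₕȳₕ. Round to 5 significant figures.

654650

Var(Ŷ_str) = Σₕ Nₕ²(1 − fₕ)sₕ²/nₕ.
Medium: 19063²·(1 − 444/19063)·0.679/444 = 542793.21.
Large: 545²·(1 − 42/545)·0.353/42 = 2304.0394.
Small: 11320²·(1 − 1908/11320)·1.37/1908 = 76501.604.
Very large: 10537²·(1 − 992/10537)·0.326/992 = 33052.083.
Sum = 654650.94.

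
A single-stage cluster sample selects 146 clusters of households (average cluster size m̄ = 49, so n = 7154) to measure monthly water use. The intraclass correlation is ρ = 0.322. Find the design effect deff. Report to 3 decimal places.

16.456

deff = 1 + (49 − 1)·0.322 = 1 + 15.456 = 16.456.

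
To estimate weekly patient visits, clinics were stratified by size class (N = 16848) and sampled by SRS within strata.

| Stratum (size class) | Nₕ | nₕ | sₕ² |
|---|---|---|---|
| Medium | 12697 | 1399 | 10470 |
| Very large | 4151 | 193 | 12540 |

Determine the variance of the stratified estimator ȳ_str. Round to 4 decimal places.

Var(ȳ_str) = Σₕ Wₕ²(1 − fₕ)sₕ²/nₕ with Wₕ = Nₕ/N, N = 16848.
Medium: Wₕ = 0.75362061; term = 0.75362061²·(1 − 0.11018351)·10470/1399 = 3.7821169.
Very large: Wₕ = 0.24637939; term = 0.24637939²·(1 − 0.04649482)·12540/193 = 3.760729.
Sum = 7.5428459.

7.5428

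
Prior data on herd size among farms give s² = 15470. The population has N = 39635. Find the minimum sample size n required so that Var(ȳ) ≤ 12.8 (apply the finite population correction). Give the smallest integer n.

Without fpc, n₀ = s²/D = 15470/12.8 = 1208.5938.
With fpc, (1 − n/N)·s²/n ≤ D requires n ≥ n₀/(1 + n₀/N) = 1208.5938/(1 + 1208.5938/39635) = 1172.8306.
Rounding up, n = 1173.

1173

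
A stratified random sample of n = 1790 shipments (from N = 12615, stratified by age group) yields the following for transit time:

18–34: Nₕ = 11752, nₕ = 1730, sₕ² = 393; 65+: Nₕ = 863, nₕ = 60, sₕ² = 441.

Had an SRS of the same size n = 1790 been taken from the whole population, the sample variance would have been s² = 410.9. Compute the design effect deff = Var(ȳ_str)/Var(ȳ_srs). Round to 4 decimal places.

Var(ȳ_str) = Σ Wₕ²(1−fₕ)sₕ²/nₕ with Wₕ = Nₕ/12615:
  18–34: (11752/12615)²·(1−1730/11752)·393/1730 = 0.16812725
  65+: (863/12615)²·(1−60/863)·441/60 = 0.032006573
  → Var(ȳ_str) = 0.20013382.
Var(ȳ_srs) = (1 − 1790/12615)·410.9/1790 = 0.19698074.
deff = 0.20013382 / 0.19698074 = 1.0160.

1.0160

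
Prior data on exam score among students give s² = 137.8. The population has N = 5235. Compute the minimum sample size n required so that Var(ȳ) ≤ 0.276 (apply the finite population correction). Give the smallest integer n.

Without fpc, n₀ = s²/D = 137.8/0.276 = 499.2754.
With fpc, (1 − n/N)·s²/n ≤ D requires n ≥ n₀/(1 + n₀/N) = 499.2754/(1 + 499.2754/5235) = 455.8042.
Rounding up, n = 456.

456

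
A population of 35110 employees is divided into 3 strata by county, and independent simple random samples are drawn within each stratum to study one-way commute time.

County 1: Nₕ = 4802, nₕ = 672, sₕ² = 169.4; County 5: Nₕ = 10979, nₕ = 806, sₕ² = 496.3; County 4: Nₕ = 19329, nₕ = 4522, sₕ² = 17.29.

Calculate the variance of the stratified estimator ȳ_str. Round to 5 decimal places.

Var(ȳ_str) = Σₕ Wₕ²(1 − fₕ)sₕ²/nₕ with Wₕ = Nₕ/N, N = 35110.
County 1: Wₕ = 0.13677015; term = 0.13677015²·(1 − 0.13994169)·169.4/672 = 0.004055596.
County 5: Wₕ = 0.31270293; term = 0.31270293²·(1 − 0.07341288)·496.3/806 = 0.055790391.
County 4: Wₕ = 0.55052692; term = 0.55052692²·(1 − 0.23394899)·17.29/4522 = 8.8772661 × 10^-4.
Sum = 0.060733714.

0.06073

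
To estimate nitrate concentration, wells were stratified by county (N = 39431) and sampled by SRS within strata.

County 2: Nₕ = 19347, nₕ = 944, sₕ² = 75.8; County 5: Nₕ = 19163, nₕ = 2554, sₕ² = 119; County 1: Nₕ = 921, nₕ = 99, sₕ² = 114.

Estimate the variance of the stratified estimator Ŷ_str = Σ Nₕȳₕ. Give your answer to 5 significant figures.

4.4291 × 10^7

Var(Ŷ_str) = Σₕ Nₕ²(1 − fₕ)sₕ²/nₕ.
County 2: 19347²·(1 − 944/19347)·75.8/944 = 2.8589033 × 10^7.
County 5: 19163²·(1 − 2554/19163)·119/2554 = 1.4829723 × 10^7.
County 1: 921²·(1 − 99/921)·114/99 = 871768.36.
Sum = 4.4290524 × 10^7.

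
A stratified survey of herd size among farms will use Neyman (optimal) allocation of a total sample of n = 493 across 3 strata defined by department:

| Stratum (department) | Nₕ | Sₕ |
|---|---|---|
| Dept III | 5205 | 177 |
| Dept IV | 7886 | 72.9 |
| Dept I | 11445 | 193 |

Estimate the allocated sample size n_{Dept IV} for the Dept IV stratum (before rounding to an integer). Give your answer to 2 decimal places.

76.50

Neyman allocation: nₕ = n·NₕSₕ / Σⱼ NⱼSⱼ.
Σ NⱼSⱼ = 5205·177 + 7886·72.9 + 11445·193 = 3.7050594 × 10^6.
n_{Dept IV} = 493·7886·72.9 / (3.7050594 × 10^6) = 76.50.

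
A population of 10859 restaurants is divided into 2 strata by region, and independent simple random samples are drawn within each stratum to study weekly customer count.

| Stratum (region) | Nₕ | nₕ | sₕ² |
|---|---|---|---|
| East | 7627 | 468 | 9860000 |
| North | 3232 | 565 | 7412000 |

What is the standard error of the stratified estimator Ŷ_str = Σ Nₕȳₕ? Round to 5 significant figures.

1.1240 × 10^6

Var(Ŷ_str) = Σₕ Nₕ²(1 − fₕ)sₕ²/nₕ.
East: 7627²·(1 − 468/7627)·9860000/468 = 1.150369 × 10^12.
North: 3232²·(1 − 565/3232)·7412000/565 = 1.1307884 × 10^11.
Sum = 1.2634478 × 10^12.
SE = √(1.2634478 × 10^12) = 1.1240 × 10^6.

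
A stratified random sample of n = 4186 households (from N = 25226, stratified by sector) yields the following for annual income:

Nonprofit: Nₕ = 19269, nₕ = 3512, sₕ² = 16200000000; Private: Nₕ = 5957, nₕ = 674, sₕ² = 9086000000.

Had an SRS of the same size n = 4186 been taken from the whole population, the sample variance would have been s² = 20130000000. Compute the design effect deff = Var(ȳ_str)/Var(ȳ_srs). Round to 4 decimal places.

0.7149

Var(ȳ_str) = Σ Wₕ²(1−fₕ)sₕ²/nₕ with Wₕ = Nₕ/25226:
  Nonprofit: (19269/25226)²·(1−3512/19269)·16200000000/3512 = 2.2008804 × 10^6
  Private: (5957/25226)²·(1−674/5957)·9086000000/674 = 666690.5
  → Var(ȳ_str) = 2.8675709 × 10^6.
Var(ȳ_srs) = (1 − 4186/25226)·20130000000/4186 = 4.0109006 × 10^6.
deff = (2.8675709 × 10^6) / (4.0109006 × 10^6) = 0.7149.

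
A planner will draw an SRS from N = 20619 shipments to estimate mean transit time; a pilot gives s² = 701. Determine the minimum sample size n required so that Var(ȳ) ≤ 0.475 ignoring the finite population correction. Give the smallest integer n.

1476

Without fpc, n₀ = s²/D = 701/0.475 = 1475.7895.
Rounding up, n = 1476.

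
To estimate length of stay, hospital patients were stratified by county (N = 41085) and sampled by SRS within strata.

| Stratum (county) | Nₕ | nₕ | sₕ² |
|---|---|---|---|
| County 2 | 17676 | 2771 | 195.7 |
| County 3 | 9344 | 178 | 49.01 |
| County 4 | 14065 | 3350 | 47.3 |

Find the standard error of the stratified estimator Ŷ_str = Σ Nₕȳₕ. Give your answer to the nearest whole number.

Var(Ŷ_str) = Σₕ Nₕ²(1 − fₕ)sₕ²/nₕ.
County 2: 17676²·(1 − 2771/17676)·195.7/2771 = 1.8606739 × 10^7.
County 3: 9344²·(1 − 178/9344)·49.01/178 = 2.3581823 × 10^7.
County 4: 14065²·(1 − 3350/14065)·47.3/3350 = 2.1278855 × 10^6.
Sum = 4.4316448 × 10^7.
SE = √(4.4316448 × 10^7) = 6657.

6657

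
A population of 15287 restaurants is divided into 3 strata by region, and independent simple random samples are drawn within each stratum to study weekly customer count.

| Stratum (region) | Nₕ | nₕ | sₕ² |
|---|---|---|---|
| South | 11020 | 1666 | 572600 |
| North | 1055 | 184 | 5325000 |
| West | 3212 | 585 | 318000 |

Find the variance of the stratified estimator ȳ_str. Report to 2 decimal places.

285.03

Var(ȳ_str) = Σₕ Wₕ²(1 − fₕ)sₕ²/nₕ with Wₕ = Nₕ/N, N = 15287.
South: Wₕ = 0.72087395; term = 0.72087395²·(1 − 0.15117967)·572600/1666 = 151.60404.
North: Wₕ = 0.06901289; term = 0.06901289²·(1 − 0.17440758)·5325000/184 = 113.79623.
West: Wₕ = 0.21011317; term = 0.21011317²·(1 − 0.18212951)·318000/585 = 19.62738.
Sum = 285.02765.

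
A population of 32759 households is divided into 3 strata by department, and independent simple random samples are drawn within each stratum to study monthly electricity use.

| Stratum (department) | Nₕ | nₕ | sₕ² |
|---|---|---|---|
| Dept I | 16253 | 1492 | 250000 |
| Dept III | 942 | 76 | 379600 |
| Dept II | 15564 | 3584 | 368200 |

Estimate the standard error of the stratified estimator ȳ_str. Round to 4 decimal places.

7.6880

Var(ȳ_str) = Σₕ Wₕ²(1 − fₕ)sₕ²/nₕ with Wₕ = Nₕ/N, N = 32759.
Dept I: Wₕ = 0.49613847; term = 0.49613847²·(1 − 0.09179844)·250000/1492 = 37.459263.
Dept III: Wₕ = 0.02875546; term = 0.02875546²·(1 − 0.08067941)·379600/76 = 3.7968211.
Dept II: Wₕ = 0.47510608; term = 0.47510608²·(1 − 0.23027499)·368200/3584 = 17.849767.
Sum = 59.105851.
SE = √(59.105851) = 7.6880.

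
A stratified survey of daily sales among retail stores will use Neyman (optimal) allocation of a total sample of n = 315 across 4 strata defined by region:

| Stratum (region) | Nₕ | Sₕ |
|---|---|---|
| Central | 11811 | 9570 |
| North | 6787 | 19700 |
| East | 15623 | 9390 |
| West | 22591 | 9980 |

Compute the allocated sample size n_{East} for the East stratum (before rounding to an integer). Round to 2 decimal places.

Neyman allocation: nₕ = n·NₕSₕ / Σⱼ NⱼSⱼ.
Σ NⱼSⱼ = 11811·9570 + 6787·19700 + 15623·9390 + 22591·9980 = 6.1889332 × 10^8.
n_{East} = 315·15623·9390 / (6.1889332 × 10^8) = 74.67.

74.67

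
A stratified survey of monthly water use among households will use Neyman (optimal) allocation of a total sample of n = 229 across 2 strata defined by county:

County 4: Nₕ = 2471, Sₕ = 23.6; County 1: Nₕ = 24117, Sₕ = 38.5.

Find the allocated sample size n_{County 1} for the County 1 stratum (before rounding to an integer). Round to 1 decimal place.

215.5

Neyman allocation: nₕ = n·NₕSₕ / Σⱼ NⱼSⱼ.
Σ NⱼSⱼ = 2471·23.6 + 24117·38.5 = 986820.1.
n_{County 1} = 229·24117·38.5 / 986820.1 = 215.5.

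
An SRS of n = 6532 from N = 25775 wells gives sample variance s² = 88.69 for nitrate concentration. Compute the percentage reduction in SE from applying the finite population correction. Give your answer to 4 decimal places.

13.5954

f = n/N = 6532/25775 = 0.25342386.
SE_no-fpc = √(s²/n) = 0.11652369; SE_fpc = √((1−f)s²/n) = 0.10068187.
Ratio = √(1−f) = 0.86404638. Reduction = 100·(1 − 0.86404638) = 13.5954%.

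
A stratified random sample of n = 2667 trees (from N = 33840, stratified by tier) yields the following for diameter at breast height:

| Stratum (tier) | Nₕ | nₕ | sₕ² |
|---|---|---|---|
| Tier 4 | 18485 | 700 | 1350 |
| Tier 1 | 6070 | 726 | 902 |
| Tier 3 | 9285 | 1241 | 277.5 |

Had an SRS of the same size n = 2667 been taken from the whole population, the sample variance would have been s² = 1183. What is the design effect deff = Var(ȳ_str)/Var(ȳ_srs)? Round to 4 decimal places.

1.4768

Var(ȳ_str) = Σ Wₕ²(1−fₕ)sₕ²/nₕ with Wₕ = Nₕ/33840:
  Tier 4: (18485/33840)²·(1−700/18485)·1350/700 = 0.55366662
  Tier 1: (6070/33840)²·(1−726/6070)·902/726 = 0.035193653
  Tier 3: (9285/33840)²·(1−1241/9285)·277.5/1241 = 0.014584262
  → Var(ȳ_str) = 0.60344454.
Var(ȳ_srs) = (1 − 2667/33840)·1183/2667 = 0.40861092.
deff = 0.60344454 / 0.40861092 = 1.4768.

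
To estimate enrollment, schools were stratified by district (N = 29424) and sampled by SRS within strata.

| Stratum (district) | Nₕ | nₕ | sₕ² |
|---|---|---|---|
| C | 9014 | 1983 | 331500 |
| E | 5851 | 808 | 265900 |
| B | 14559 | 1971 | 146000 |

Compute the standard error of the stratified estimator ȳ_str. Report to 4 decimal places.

6.2557

Var(ȳ_str) = Σₕ Wₕ²(1 − fₕ)sₕ²/nₕ with Wₕ = Nₕ/N, N = 29424.
C: Wₕ = 0.30634856; term = 0.30634856²·(1 − 0.21999112)·331500/1983 = 12.237481.
E: Wₕ = 0.19885128; term = 0.19885128²·(1 − 0.13809605)·265900/808 = 11.215603.
B: Wₕ = 0.49480016; term = 0.49480016²·(1 − 0.13538018)·146000/1971 = 15.680182.
Sum = 39.133266.
SE = √(39.133266) = 6.2557.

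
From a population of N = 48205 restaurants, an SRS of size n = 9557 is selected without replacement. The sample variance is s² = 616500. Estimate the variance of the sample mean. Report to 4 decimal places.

51.7186

Under SRS without replacement, Var(ȳ) = (1 − f)·s²/n with f = n/N = 9557/48205 = 0.19825744.
Var(ȳ) = (1 − 0.19825744)·616500/9557 = 0.80174256·64.507691 = 51.718561.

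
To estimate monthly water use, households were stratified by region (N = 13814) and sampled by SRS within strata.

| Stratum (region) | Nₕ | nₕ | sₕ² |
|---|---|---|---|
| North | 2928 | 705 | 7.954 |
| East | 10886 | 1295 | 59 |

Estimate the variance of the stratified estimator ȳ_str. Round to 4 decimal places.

Var(ȳ_str) = Σₕ Wₕ²(1 − fₕ)sₕ²/nₕ with Wₕ = Nₕ/N, N = 13814.
North: Wₕ = 0.21195888; term = 0.21195888²·(1 − 0.24077869)·7.954/705 = 3.8482927 × 10^-4.
East: Wₕ = 0.78804112; term = 0.78804112²·(1 − 0.11896013)·59/1295 = 0.024927318.
Sum = 0.025312147.

0.0253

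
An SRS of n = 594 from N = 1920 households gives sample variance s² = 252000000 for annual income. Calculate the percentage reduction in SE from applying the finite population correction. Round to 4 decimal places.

f = n/N = 594/1920 = 0.30937500.
SE_no-fpc = √(s²/n) = 651.33895; SE_fpc = √((1−f)s²/n) = 541.28775.
Ratio = √(1−f) = 0.83103851. Reduction = 100·(1 − 0.83103851) = 16.8961%.

16.8961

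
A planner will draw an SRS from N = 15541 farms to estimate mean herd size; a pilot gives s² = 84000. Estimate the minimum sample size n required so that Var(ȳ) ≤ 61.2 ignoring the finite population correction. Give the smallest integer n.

Without fpc, n₀ = s²/D = 84000/61.2 = 1372.5490.
Rounding up, n = 1373.

1373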